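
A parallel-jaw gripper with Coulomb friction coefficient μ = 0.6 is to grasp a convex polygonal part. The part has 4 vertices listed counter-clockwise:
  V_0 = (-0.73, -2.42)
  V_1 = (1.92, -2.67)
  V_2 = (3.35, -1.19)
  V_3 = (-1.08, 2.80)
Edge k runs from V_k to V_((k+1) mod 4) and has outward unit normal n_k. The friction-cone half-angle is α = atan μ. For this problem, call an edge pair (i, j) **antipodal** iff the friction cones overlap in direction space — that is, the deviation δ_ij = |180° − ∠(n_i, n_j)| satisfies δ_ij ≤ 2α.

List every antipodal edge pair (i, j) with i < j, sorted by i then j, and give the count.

count = 3; pairs: (0,2), (1,3), (2,3)

α = atan 0.6 = 30.96°;  2α = 61.93°
n_0 = (-0.0939, -0.9956)
n_1 = (+0.7192, -0.6949)
n_2 = (+0.6692, +0.7430)
n_3 = (-0.9978, -0.0669)
  (0,1): δ = 128.63°  ·
  (0,2): δ = 36.62°  ✓
  (0,3): δ = 99.23°  ·
  (1,2): δ = 87.99°  ·
  (1,3): δ = 47.85°  ✓
  (2,3): δ = 44.16°  ✓
antipodal pairs: 3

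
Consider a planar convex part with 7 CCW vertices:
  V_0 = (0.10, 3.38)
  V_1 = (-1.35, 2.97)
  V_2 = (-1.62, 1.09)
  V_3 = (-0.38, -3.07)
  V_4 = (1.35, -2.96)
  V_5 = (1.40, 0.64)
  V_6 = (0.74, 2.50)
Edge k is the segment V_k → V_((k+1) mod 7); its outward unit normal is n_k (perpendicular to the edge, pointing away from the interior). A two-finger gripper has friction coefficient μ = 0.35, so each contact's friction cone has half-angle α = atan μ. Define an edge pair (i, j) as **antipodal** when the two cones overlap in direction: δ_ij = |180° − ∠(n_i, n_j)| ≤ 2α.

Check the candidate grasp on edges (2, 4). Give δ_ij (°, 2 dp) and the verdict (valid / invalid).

δ = 17.39°, valid

α = atan 0.35 = 19.29°;  2α = 38.58°
edge 2: e_2 = (+1.24, -4.16);  n_2 = (-0.9583, -0.2857)
edge 4: e_4 = (+0.05, +3.60);  n_4 = (+0.9999, -0.0139)
∠(n_2, n_4) = 162.61°
δ = |180° − 162.61°| = 17.39°
17.39° ≤ 2α = 38.58°  →  valid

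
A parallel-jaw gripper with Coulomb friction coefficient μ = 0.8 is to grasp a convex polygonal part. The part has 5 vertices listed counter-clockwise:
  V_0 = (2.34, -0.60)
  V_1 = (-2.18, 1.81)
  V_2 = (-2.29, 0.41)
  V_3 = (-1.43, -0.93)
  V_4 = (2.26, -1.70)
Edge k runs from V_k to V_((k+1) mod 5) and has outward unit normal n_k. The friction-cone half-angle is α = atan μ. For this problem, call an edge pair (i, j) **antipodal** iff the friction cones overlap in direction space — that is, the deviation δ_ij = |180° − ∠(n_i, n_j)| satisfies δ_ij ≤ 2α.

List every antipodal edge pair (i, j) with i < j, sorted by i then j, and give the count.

α = atan 0.8 = 38.66°;  2α = 77.32°
n_0 = (+0.4705, +0.8824)
n_1 = (-0.9969, +0.0783)
n_2 = (-0.8416, -0.5401)
n_3 = (-0.2043, -0.9789)
n_4 = (+0.9974, -0.0725)
  (0,1): δ = 66.43°  ✓
  (0,2): δ = 29.24°  ✓
  (0,3): δ = 16.28°  ✓
  (0,4): δ = 113.91°  ·
  (1,2): δ = 142.82°  ·
  (1,3): δ = 97.29°  ·
  (1,4): δ = 0.33°  ✓
  (2,3): δ = 134.48°  ·
  (2,4): δ = 36.85°  ✓
  (3,4): δ = 82.37°  ·
antipodal pairs: 5

count = 5; pairs: (0,1), (0,2), (0,3), (1,4), (2,4)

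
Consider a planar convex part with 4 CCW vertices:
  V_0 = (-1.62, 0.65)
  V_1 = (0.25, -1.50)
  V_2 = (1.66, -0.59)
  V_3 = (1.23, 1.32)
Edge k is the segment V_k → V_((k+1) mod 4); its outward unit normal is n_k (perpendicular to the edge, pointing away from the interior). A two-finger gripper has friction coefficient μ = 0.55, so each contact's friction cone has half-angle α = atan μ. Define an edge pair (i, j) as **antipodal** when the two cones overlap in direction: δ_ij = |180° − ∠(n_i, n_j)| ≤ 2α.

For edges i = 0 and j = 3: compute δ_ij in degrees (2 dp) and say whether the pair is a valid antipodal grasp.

α = atan 0.55 = 28.81°;  2α = 57.62°
edge 0: e_0 = (+1.87, -2.15);  n_0 = (-0.7545, -0.6563)
edge 3: e_3 = (-2.85, -0.67);  n_3 = (-0.2288, +0.9735)
∠(n_0, n_3) = 117.79°
δ = |180° − 117.79°| = 62.21°
62.21° > 2α = 57.62°  →  invalid

δ = 62.21°, invalid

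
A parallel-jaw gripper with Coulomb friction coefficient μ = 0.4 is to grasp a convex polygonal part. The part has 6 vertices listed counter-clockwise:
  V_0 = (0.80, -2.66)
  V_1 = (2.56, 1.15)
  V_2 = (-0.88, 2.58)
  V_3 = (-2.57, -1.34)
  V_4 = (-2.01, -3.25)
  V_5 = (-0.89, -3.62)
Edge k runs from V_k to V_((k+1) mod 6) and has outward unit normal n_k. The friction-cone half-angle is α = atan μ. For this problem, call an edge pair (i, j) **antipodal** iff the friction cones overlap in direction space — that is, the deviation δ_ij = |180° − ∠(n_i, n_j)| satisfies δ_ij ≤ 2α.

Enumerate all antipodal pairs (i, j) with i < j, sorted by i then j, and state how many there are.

α = atan 0.4 = 21.80°;  2α = 43.60°
n_0 = (+0.9078, -0.4194)
n_1 = (+0.3839, +0.9234)
n_2 = (-0.9183, +0.3959)
n_3 = (-0.9596, -0.2814)
n_4 = (-0.3137, -0.9495)
n_5 = (+0.4939, -0.8695)
  (0,1): δ = 87.78°  ·
  (0,2): δ = 1.47°  ✓
  (0,3): δ = 41.14°  ✓
  (0,4): δ = 96.51°  ·
  (0,5): δ = 144.39°  ·
  (1,2): δ = 90.75°  ·
  (1,3): δ = 51.09°  ·
  (1,4): δ = 4.29°  ✓
  (1,5): δ = 52.17°  ·
  (2,3): δ = 140.34°  ·
  (2,4): δ = 84.96°  ·
  (2,5): δ = 37.08°  ✓
  (3,4): δ = 124.62°  ·
  (3,5): δ = 76.74°  ·
  (4,5): δ = 132.12°  ·
antipodal pairs: 4

count = 4; pairs: (0,2), (0,3), (1,4), (2,5)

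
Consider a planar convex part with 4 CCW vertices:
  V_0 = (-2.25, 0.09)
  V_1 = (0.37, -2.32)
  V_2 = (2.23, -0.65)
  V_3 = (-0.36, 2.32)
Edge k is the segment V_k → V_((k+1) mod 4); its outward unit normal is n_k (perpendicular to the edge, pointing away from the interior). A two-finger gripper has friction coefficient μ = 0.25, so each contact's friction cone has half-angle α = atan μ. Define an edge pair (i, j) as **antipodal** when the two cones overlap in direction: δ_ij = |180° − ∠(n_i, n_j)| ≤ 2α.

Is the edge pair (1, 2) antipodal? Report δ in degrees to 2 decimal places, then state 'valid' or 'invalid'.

α = atan 0.25 = 14.04°;  2α = 28.07°
edge 1: e_1 = (+1.86, +1.67);  n_1 = (+0.6681, -0.7441)
edge 2: e_2 = (-2.59, +2.97);  n_2 = (+0.7537, +0.6572)
∠(n_1, n_2) = 89.17°
δ = |180° − 89.17°| = 90.83°
90.83° > 2α = 28.07°  →  invalid

δ = 90.83°, invalid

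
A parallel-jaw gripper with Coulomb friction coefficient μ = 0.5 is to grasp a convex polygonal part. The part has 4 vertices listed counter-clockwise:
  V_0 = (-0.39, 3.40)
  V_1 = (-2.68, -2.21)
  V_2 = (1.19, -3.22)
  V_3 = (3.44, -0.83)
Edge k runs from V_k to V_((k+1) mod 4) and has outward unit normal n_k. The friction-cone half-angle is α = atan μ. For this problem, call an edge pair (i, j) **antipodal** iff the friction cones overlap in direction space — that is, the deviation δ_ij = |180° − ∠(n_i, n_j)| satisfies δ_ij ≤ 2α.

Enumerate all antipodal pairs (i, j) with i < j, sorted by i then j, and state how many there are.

α = atan 0.5 = 26.57°;  2α = 53.13°
n_0 = (-0.9258, +0.3779)
n_1 = (-0.2525, -0.9676)
n_2 = (+0.7281, -0.6855)
n_3 = (+0.7413, +0.6712)
  (0,1): δ = 82.42°  ·
  (0,2): δ = 21.07°  ✓
  (0,3): δ = 64.36°  ·
  (1,2): δ = 118.64°  ·
  (1,3): δ = 33.21°  ✓
  (2,3): δ = 94.57°  ·
antipodal pairs: 2

count = 2; pairs: (0,2), (1,3)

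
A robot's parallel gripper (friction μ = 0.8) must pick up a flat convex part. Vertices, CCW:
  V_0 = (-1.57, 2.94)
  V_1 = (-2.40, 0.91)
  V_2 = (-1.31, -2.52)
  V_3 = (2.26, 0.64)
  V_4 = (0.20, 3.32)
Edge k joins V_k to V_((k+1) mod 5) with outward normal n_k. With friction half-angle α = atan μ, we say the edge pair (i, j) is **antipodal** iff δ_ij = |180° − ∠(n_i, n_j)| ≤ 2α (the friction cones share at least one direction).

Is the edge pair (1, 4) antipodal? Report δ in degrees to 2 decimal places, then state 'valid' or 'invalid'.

δ = 84.49°, invalid

α = atan 0.8 = 38.66°;  2α = 77.32°
edge 1: e_1 = (+1.09, -3.43);  n_1 = (-0.9530, -0.3029)
edge 4: e_4 = (-1.77, -0.38);  n_4 = (-0.2099, +0.9777)
∠(n_1, n_4) = 95.51°
δ = |180° − 95.51°| = 84.49°
84.49° > 2α = 77.32°  →  invalid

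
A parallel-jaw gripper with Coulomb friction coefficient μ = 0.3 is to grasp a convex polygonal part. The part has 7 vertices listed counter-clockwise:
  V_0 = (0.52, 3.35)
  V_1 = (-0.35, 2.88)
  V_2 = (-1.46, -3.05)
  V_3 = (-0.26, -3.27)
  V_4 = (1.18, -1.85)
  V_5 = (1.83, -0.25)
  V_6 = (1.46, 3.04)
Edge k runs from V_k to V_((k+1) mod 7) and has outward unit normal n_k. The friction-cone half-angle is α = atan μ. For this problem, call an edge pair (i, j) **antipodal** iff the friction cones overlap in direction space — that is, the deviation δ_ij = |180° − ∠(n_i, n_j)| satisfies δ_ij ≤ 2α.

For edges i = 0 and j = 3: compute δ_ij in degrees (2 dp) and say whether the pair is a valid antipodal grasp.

δ = 16.22°, valid

α = atan 0.3 = 16.70°;  2α = 33.40°
edge 0: e_0 = (-0.87, -0.47);  n_0 = (-0.4753, +0.8798)
edge 3: e_3 = (+1.44, +1.42);  n_3 = (+0.7021, -0.7120)
∠(n_0, n_3) = 163.78°
δ = |180° − 163.78°| = 16.22°
16.22° ≤ 2α = 33.40°  →  valid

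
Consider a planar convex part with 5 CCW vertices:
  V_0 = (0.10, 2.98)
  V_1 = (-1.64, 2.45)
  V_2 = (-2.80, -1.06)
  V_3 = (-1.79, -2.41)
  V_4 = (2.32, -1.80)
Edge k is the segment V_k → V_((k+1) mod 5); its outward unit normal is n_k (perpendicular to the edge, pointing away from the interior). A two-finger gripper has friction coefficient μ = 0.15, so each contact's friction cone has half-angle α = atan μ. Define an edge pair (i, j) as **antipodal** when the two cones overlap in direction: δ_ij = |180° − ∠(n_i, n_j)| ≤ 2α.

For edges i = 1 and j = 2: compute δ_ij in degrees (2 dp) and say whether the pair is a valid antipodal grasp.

δ = 124.91°, invalid

α = atan 0.15 = 8.53°;  2α = 17.06°
edge 1: e_1 = (-1.16, -3.51);  n_1 = (-0.9495, +0.3138)
edge 2: e_2 = (+1.01, -1.35);  n_2 = (-0.8007, -0.5991)
∠(n_1, n_2) = 55.09°
δ = |180° − 55.09°| = 124.91°
124.91° > 2α = 17.06°  →  invalid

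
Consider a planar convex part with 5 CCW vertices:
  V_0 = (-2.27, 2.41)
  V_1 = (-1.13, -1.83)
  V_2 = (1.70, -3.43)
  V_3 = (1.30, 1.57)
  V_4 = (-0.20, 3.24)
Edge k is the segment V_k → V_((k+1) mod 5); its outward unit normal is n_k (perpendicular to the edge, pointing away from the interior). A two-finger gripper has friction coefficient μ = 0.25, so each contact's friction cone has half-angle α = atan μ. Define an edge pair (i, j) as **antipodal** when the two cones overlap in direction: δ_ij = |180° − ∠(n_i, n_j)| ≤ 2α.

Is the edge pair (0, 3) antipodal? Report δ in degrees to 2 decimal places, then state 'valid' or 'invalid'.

α = atan 0.25 = 14.04°;  2α = 28.07°
edge 0: e_0 = (+1.14, -4.24);  n_0 = (-0.9657, -0.2596)
edge 3: e_3 = (-1.50, +1.67);  n_3 = (+0.7440, +0.6682)
∠(n_0, n_3) = 153.12°
δ = |180° − 153.12°| = 26.88°
26.88° ≤ 2α = 28.07°  →  valid

δ = 26.88°, valid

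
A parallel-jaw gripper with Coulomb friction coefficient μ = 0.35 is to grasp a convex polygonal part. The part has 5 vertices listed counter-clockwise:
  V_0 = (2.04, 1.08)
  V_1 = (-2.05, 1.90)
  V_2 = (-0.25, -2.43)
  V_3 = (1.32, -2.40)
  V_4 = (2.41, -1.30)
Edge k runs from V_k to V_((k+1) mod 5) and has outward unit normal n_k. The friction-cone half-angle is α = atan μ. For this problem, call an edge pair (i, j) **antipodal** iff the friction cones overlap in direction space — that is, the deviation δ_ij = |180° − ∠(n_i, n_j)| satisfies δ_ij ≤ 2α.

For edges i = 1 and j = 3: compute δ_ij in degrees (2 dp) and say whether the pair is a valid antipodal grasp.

δ = 67.31°, invalid

α = atan 0.35 = 19.29°;  2α = 38.58°
edge 1: e_1 = (+1.80, -4.33);  n_1 = (-0.9234, -0.3839)
edge 3: e_3 = (+1.09, +1.10);  n_3 = (+0.7103, -0.7039)
∠(n_1, n_3) = 112.69°
δ = |180° − 112.69°| = 67.31°
67.31° > 2α = 38.58°  →  invalid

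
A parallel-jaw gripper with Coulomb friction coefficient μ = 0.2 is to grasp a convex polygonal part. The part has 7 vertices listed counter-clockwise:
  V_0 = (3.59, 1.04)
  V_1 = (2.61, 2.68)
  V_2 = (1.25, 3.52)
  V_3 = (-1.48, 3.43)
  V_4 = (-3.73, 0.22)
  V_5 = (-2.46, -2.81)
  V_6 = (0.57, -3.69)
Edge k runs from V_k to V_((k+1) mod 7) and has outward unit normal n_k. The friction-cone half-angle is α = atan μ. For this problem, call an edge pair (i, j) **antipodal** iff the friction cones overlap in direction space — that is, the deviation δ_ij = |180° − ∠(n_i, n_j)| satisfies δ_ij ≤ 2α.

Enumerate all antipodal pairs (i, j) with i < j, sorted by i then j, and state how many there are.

count = 4; pairs: (0,4), (1,5), (2,5), (3,6)

α = atan 0.2 = 11.31°;  2α = 22.62°
n_0 = (+0.8584, +0.5130)
n_1 = (+0.5255, +0.8508)
n_2 = (-0.0329, +0.9995)
n_3 = (-0.8189, +0.5740)
n_4 = (-0.9223, -0.3866)
n_5 = (-0.2789, -0.9603)
n_6 = (+0.8429, -0.5381)
  (0,1): δ = 152.56°  ·
  (0,2): δ = 118.97°  ·
  (0,3): δ = 65.89°  ·
  (0,4): δ = 8.12°  ✓
  (0,5): δ = 42.94°  ·
  (0,6): δ = 116.58°  ·
  (1,2): δ = 146.41°  ·
  (1,3): δ = 93.33°  ·
  (1,4): δ = 35.56°  ·
  (1,5): δ = 15.51°  ✓
  (1,6): δ = 89.14°  ·
  (2,3): δ = 126.92°  ·
  (2,4): δ = 69.15°  ·
  (2,5): δ = 18.08°  ✓
  (2,6): δ = 55.55°  ·
  (3,4): δ = 122.23°  ·
  (3,5): δ = 71.17°  ·
  (3,6): δ = 2.47°  ✓
  (4,5): δ = 128.94°  ·
  (4,6): δ = 55.30°  ·
  (5,6): δ = 106.36°  ·
antipodal pairs: 4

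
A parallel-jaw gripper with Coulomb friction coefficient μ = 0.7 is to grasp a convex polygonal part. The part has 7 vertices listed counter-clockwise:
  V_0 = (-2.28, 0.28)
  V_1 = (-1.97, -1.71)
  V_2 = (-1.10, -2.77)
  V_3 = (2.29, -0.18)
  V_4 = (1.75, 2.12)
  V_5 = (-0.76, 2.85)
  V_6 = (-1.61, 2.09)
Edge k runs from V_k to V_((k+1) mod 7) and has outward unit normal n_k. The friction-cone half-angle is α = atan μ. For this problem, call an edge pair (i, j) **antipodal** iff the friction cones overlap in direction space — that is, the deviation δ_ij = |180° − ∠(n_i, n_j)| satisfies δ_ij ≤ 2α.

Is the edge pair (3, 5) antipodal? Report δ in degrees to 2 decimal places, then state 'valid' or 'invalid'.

α = atan 0.7 = 34.99°;  2α = 69.98°
edge 3: e_3 = (-0.54, +2.30);  n_3 = (+0.9735, +0.2286)
edge 5: e_5 = (-0.85, -0.76);  n_5 = (-0.6665, +0.7455)
∠(n_3, n_5) = 118.59°
δ = |180° − 118.59°| = 61.41°
61.41° ≤ 2α = 69.98°  →  valid

δ = 61.41°, valid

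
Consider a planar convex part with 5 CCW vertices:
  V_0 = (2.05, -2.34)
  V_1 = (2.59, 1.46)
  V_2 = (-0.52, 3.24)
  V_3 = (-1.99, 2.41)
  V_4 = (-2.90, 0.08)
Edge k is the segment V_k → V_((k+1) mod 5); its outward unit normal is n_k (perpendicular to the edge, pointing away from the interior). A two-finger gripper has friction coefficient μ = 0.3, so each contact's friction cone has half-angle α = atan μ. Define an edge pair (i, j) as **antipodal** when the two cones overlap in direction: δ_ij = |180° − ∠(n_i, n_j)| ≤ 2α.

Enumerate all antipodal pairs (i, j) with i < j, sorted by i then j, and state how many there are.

count = 2; pairs: (0,3), (1,4)

α = atan 0.3 = 16.70°;  2α = 33.40°
n_0 = (+0.9901, -0.1407)
n_1 = (+0.4967, +0.8679)
n_2 = (-0.4917, +0.8708)
n_3 = (-0.9315, +0.3638)
n_4 = (-0.4392, -0.8984)
  (0,1): δ = 111.70°  ·
  (0,2): δ = 52.46°  ·
  (0,3): δ = 13.25°  ✓
  (0,4): δ = 72.03°  ·
  (1,2): δ = 120.77°  ·
  (1,3): δ = 81.55°  ·
  (1,4): δ = 3.73°  ✓
  (2,3): δ = 140.78°  ·
  (2,4): δ = 55.50°  ·
  (3,4): δ = 94.72°  ·
antipodal pairs: 2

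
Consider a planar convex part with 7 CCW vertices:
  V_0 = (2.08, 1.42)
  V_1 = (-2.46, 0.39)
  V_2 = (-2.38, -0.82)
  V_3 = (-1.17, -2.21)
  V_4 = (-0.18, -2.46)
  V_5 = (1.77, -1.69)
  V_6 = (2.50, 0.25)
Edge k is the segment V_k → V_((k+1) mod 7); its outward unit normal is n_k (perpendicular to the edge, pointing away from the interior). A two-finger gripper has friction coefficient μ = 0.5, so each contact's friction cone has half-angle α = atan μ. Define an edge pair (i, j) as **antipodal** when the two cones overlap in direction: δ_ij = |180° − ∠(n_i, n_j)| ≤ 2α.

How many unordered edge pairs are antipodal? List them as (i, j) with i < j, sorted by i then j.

count = 5; pairs: (0,3), (0,4), (1,5), (1,6), (2,6)

α = atan 0.5 = 26.57°;  2α = 53.13°
n_0 = (-0.2212, +0.9752)
n_1 = (-0.9978, -0.0660)
n_2 = (-0.7543, -0.6566)
n_3 = (-0.2448, -0.9696)
n_4 = (+0.3673, -0.9301)
n_5 = (+0.9359, -0.3522)
n_6 = (+0.9412, +0.3379)
  (0,1): δ = 99.00°  ·
  (0,2): δ = 61.74°  ·
  (0,3): δ = 26.95°  ✓
  (0,4): δ = 8.77°  ✓
  (0,5): δ = 56.60°  ·
  (0,6): δ = 96.96°  ·
  (1,2): δ = 142.74°  ·
  (1,3): δ = 107.95°  ·
  (1,4): δ = 72.23°  ·
  (1,5): δ = 24.40°  ✓
  (1,6): δ = 15.96°  ✓
  (2,3): δ = 145.21°  ·
  (2,4): δ = 109.49°  ·
  (2,5): δ = 61.66°  ·
  (2,6): δ = 21.29°  ✓
  (3,4): δ = 144.28°  ·
  (3,5): δ = 96.45°  ·
  (3,6): δ = 56.08°  ·
  (4,5): δ = 132.17°  ·
  (4,6): δ = 91.80°  ·
  (5,6): δ = 139.63°  ·
antipodal pairs: 5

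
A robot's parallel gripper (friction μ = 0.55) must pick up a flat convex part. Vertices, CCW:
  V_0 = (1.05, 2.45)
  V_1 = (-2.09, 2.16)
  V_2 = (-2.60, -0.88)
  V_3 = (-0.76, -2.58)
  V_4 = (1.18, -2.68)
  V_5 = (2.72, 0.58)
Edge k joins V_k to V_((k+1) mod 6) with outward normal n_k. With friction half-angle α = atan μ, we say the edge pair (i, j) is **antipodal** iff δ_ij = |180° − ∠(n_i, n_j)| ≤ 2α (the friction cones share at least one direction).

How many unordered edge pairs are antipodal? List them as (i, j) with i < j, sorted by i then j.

α = atan 0.55 = 28.81°;  2α = 57.62°
n_0 = (-0.0920, +0.9958)
n_1 = (-0.9862, +0.1655)
n_2 = (-0.6786, -0.7345)
n_3 = (-0.0515, -0.9987)
n_4 = (+0.9042, -0.4271)
n_5 = (+0.7459, +0.6661)
  (0,1): δ = 104.80°  ·
  (0,2): δ = 48.01°  ✓
  (0,3): δ = 8.23°  ✓
  (0,4): δ = 59.44°  ·
  (0,5): δ = 126.49°  ·
  (1,2): δ = 123.21°  ·
  (1,3): δ = 83.43°  ·
  (1,4): δ = 15.76°  ✓
  (1,5): δ = 51.29°  ✓
  (2,3): δ = 140.22°  ·
  (2,4): δ = 72.55°  ·
  (2,5): δ = 5.50°  ✓
  (3,4): δ = 112.33°  ·
  (3,5): δ = 45.28°  ✓
  (4,5): δ = 112.95°  ·
antipodal pairs: 6

count = 6; pairs: (0,2), (0,3), (1,4), (1,5), (2,5), (3,5)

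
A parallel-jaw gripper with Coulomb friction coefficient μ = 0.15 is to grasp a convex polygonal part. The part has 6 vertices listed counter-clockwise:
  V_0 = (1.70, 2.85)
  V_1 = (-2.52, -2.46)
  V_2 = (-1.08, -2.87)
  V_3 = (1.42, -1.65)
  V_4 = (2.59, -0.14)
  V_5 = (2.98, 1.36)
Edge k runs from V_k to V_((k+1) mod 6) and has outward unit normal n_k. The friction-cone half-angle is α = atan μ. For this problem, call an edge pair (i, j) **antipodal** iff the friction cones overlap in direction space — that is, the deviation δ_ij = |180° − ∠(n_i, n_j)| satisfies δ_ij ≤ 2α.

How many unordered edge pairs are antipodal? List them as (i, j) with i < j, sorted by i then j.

α = atan 0.15 = 8.53°;  2α = 17.06°
n_0 = (-0.7829, +0.6222)
n_1 = (-0.2738, -0.9618)
n_2 = (+0.4386, -0.8987)
n_3 = (+0.7905, -0.6125)
n_4 = (+0.9678, -0.2516)
n_5 = (+0.7585, +0.6516)
  (0,1): δ = 67.42°  ·
  (0,2): δ = 25.51°  ·
  (0,3): δ = 0.71°  ✓
  (0,4): δ = 23.90°  ·
  (0,5): δ = 79.14°  ·
  (1,2): δ = 138.09°  ·
  (1,3): δ = 111.88°  ·
  (1,4): δ = 88.68°  ·
  (1,5): δ = 33.44°  ·
  (2,3): δ = 153.78°  ·
  (2,4): δ = 130.59°  ·
  (2,5): δ = 75.35°  ·
  (3,4): δ = 156.80°  ·
  (3,5): δ = 101.57°  ·
  (4,5): δ = 124.76°  ·
antipodal pairs: 1

count = 1; pairs: (0,3)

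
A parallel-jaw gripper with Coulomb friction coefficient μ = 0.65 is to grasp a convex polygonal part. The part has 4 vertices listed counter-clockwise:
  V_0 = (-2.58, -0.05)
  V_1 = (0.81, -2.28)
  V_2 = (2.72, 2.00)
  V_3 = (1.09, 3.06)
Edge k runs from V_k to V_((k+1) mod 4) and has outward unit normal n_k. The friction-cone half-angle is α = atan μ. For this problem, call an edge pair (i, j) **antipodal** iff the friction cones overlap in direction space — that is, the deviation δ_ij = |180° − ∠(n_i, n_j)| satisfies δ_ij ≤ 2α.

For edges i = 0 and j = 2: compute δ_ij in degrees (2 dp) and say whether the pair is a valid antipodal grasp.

α = atan 0.65 = 33.02°;  2α = 66.05°
edge 0: e_0 = (+3.39, -2.23);  n_0 = (-0.5496, -0.8354)
edge 2: e_2 = (-1.63, +1.06);  n_2 = (+0.5452, +0.8383)
∠(n_0, n_2) = 179.70°
δ = |180° − 179.70°| = 0.30°
0.30° ≤ 2α = 66.05°  →  valid

δ = 0.30°, valid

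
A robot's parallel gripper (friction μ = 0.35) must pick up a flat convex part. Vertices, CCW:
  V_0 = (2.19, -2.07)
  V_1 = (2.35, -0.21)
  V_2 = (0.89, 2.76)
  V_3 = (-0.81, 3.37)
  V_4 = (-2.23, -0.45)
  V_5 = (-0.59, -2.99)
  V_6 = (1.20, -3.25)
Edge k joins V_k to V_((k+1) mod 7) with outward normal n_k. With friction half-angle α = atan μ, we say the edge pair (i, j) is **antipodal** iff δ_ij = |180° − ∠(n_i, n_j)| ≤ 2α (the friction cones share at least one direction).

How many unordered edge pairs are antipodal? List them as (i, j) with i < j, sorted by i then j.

count = 6; pairs: (0,3), (0,4), (1,4), (2,4), (2,5), (3,6)

α = atan 0.35 = 19.29°;  2α = 38.58°
n_0 = (+0.9963, -0.0857)
n_1 = (+0.8974, +0.4412)
n_2 = (+0.3377, +0.9412)
n_3 = (-0.9373, +0.3484)
n_4 = (-0.8401, -0.5424)
n_5 = (-0.1437, -0.9896)
n_6 = (+0.7661, -0.6427)
  (0,1): δ = 148.91°  ·
  (0,2): δ = 104.82°  ·
  (0,3): δ = 15.47°  ✓
  (0,4): δ = 37.77°  ✓
  (0,5): δ = 86.65°  ·
  (0,6): δ = 144.92°  ·
  (1,2): δ = 135.92°  ·
  (1,3): δ = 46.57°  ·
  (1,4): δ = 6.67°  ✓
  (1,5): δ = 55.56°  ·
  (1,6): δ = 113.83°  ·
  (2,3): δ = 90.65°  ·
  (2,4): δ = 37.41°  ✓
  (2,5): δ = 11.47°  ✓
  (2,6): δ = 69.74°  ·
  (3,4): δ = 126.76°  ·
  (3,5): δ = 77.87°  ·
  (3,6): δ = 19.60°  ✓
  (4,5): δ = 131.11°  ·
  (4,6): δ = 72.85°  ·
  (5,6): δ = 121.73°  ·
antipodal pairs: 6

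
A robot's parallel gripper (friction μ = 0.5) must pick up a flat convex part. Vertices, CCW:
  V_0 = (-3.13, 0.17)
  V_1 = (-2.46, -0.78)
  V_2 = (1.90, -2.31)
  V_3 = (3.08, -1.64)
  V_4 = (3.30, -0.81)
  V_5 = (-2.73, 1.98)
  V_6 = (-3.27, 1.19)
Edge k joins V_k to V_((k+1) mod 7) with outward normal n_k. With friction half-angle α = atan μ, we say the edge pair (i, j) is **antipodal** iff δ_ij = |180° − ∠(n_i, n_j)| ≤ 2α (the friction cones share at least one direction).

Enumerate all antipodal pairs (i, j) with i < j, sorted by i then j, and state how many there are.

count = 6; pairs: (0,3), (0,4), (1,4), (2,5), (3,5), (3,6)

α = atan 0.5 = 26.57°;  2α = 53.13°
n_0 = (-0.8172, -0.5763)
n_1 = (-0.3311, -0.9436)
n_2 = (+0.4938, -0.8696)
n_3 = (+0.9666, -0.2562)
n_4 = (+0.4199, +0.9076)
n_5 = (-0.8256, +0.5643)
n_6 = (-0.9907, -0.1360)
  (0,1): δ = 144.53°  ·
  (0,2): δ = 95.61°  ·
  (0,3): δ = 50.04°  ✓
  (0,4): δ = 29.98°  ✓
  (0,5): δ = 110.45°  ·
  (0,6): δ = 152.62°  ·
  (1,2): δ = 131.08°  ·
  (1,3): δ = 85.51°  ·
  (1,4): δ = 5.49°  ✓
  (1,5): δ = 74.98°  ·
  (1,6): δ = 117.15°  ·
  (2,3): δ = 134.43°  ·
  (2,4): δ = 54.42°  ·
  (2,5): δ = 26.06°  ✓
  (2,6): δ = 68.23°  ·
  (3,4): δ = 99.98°  ·
  (3,5): δ = 19.51°  ✓
  (3,6): δ = 22.66°  ✓
  (4,5): δ = 99.52°  ·
  (4,6): δ = 57.36°  ·
  (5,6): δ = 137.83°  ·
antipodal pairs: 6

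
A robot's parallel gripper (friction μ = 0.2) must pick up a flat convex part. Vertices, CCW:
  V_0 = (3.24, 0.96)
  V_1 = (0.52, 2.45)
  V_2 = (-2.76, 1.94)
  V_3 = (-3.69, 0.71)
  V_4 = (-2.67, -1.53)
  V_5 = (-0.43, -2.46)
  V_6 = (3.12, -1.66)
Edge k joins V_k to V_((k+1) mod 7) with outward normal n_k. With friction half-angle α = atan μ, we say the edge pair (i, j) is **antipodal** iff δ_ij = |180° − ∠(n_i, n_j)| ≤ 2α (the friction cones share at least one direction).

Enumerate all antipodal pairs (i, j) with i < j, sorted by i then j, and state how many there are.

α = atan 0.2 = 11.31°;  2α = 22.62°
n_0 = (+0.4804, +0.8770)
n_1 = (-0.1536, +0.9881)
n_2 = (-0.7977, +0.6031)
n_3 = (-0.9101, -0.4144)
n_4 = (-0.3834, -0.9236)
n_5 = (+0.2198, -0.9755)
n_6 = (+0.9990, -0.0458)
  (0,1): δ = 142.45°  ·
  (0,2): δ = 98.38°  ·
  (0,3): δ = 36.80°  ·
  (0,4): δ = 6.17°  ✓
  (0,5): δ = 41.41°  ·
  (0,6): δ = 116.09°  ·
  (1,2): δ = 135.93°  ·
  (1,3): δ = 74.36°  ·
  (1,4): δ = 31.39°  ·
  (1,5): δ = 3.86°  ✓
  (1,6): δ = 78.54°  ·
  (2,3): δ = 118.42°  ·
  (2,4): δ = 75.45°  ·
  (2,5): δ = 40.21°  ·
  (2,6): δ = 34.47°  ·
  (3,4): δ = 137.03°  ·
  (3,5): δ = 101.78°  ·
  (3,6): δ = 27.10°  ·
  (4,5): δ = 144.75°  ·
  (4,6): δ = 70.08°  ·
  (5,6): δ = 105.32°  ·
antipodal pairs: 2

count = 2; pairs: (0,4), (1,5)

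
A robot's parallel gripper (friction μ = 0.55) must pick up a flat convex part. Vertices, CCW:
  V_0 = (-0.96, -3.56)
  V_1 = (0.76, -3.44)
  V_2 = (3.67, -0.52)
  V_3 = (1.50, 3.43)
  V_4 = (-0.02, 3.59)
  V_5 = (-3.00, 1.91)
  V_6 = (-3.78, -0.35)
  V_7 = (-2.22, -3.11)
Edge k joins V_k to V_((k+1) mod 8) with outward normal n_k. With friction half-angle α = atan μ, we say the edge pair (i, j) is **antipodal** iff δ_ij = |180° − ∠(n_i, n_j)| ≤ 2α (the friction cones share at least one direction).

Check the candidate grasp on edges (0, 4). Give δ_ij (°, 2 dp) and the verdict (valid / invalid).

α = atan 0.55 = 28.81°;  2α = 57.62°
edge 0: e_0 = (+1.72, +0.12);  n_0 = (+0.0696, -0.9976)
edge 4: e_4 = (-2.98, -1.68);  n_4 = (-0.4911, +0.8711)
∠(n_0, n_4) = 154.58°
δ = |180° − 154.58°| = 25.42°
25.42° ≤ 2α = 57.62°  →  valid

δ = 25.42°, valid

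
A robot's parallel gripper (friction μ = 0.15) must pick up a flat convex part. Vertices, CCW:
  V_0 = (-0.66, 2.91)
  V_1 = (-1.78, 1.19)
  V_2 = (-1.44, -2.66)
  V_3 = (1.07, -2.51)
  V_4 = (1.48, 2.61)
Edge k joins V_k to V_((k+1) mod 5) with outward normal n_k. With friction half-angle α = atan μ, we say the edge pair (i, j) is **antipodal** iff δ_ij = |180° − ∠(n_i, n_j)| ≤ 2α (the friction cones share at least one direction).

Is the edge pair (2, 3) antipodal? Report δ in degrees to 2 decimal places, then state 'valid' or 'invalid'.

α = atan 0.15 = 8.53°;  2α = 17.06°
edge 2: e_2 = (+2.51, +0.15);  n_2 = (+0.0597, -0.9982)
edge 3: e_3 = (+0.41, +5.12);  n_3 = (+0.9968, -0.0798)
∠(n_2, n_3) = 82.00°
δ = |180° − 82.00°| = 98.00°
98.00° > 2α = 17.06°  →  invalid

δ = 98.00°, invalid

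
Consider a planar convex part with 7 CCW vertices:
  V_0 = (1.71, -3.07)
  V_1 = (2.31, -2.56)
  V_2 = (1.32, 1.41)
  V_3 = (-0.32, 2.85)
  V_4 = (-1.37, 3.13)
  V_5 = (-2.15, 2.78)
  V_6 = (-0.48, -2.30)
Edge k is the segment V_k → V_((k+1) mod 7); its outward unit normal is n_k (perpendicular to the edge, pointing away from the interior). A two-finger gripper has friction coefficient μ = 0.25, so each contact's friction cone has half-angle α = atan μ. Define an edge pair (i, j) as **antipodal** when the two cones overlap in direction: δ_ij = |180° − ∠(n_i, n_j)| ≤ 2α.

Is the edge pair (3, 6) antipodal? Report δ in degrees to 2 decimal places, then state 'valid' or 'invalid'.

α = atan 0.25 = 14.04°;  2α = 28.07°
edge 3: e_3 = (-1.05, +0.28);  n_3 = (+0.2577, +0.9662)
edge 6: e_6 = (+2.19, -0.77);  n_6 = (-0.3317, -0.9434)
∠(n_3, n_6) = 175.56°
δ = |180° − 175.56°| = 4.44°
4.44° ≤ 2α = 28.07°  →  valid

δ = 4.44°, valid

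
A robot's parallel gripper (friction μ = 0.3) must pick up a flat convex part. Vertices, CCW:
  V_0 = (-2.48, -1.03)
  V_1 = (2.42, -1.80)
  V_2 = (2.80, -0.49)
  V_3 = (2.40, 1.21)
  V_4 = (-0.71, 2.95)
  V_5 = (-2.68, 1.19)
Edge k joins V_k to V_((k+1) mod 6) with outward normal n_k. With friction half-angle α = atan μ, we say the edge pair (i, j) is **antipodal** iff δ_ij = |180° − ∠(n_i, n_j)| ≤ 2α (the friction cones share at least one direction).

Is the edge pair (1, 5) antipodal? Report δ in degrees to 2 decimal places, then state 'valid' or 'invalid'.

δ = 21.32°, valid

α = atan 0.3 = 16.70°;  2α = 33.40°
edge 1: e_1 = (+0.38, +1.31);  n_1 = (+0.9604, -0.2786)
edge 5: e_5 = (+0.20, -2.22);  n_5 = (-0.9960, -0.0897)
∠(n_1, n_5) = 158.68°
δ = |180° − 158.68°| = 21.32°
21.32° ≤ 2α = 33.40°  →  valid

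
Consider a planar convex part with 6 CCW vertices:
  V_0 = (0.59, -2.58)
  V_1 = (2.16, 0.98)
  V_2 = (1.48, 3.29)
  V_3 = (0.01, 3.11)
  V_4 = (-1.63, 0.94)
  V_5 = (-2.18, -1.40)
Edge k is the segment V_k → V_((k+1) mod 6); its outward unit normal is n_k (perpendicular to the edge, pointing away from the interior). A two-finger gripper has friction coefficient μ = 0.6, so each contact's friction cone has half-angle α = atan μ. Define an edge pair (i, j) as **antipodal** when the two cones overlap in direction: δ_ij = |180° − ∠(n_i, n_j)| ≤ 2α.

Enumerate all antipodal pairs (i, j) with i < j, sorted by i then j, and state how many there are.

α = atan 0.6 = 30.96°;  2α = 61.93°
n_0 = (+0.9150, -0.4035)
n_1 = (+0.9593, +0.2824)
n_2 = (-0.1215, +0.9926)
n_3 = (-0.7978, +0.6029)
n_4 = (-0.9735, +0.2288)
n_5 = (-0.3919, -0.9200)
  (0,1): δ = 139.80°  ·
  (0,2): δ = 59.22°  ✓
  (0,3): δ = 13.28°  ✓
  (0,4): δ = 10.57°  ✓
  (0,5): δ = 90.72°  ·
  (1,2): δ = 99.42°  ·
  (1,3): δ = 53.48°  ✓
  (1,4): δ = 29.63°  ✓
  (1,5): δ = 50.52°  ✓
  (2,3): δ = 134.06°  ·
  (2,4): δ = 110.21°  ·
  (2,5): δ = 30.05°  ✓
  (3,4): δ = 156.15°  ·
  (3,5): δ = 75.99°  ·
  (4,5): δ = 99.85°  ·
antipodal pairs: 7

count = 7; pairs: (0,2), (0,3), (0,4), (1,3), (1,4), (1,5), (2,5)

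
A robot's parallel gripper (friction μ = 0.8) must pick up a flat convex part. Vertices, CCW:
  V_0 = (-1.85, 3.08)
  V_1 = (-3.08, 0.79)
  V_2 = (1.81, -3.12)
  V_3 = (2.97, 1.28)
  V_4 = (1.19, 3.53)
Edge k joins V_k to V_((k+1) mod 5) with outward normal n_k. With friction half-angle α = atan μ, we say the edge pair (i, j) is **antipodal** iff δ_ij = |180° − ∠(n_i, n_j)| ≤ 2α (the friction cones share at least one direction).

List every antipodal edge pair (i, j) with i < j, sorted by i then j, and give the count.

α = atan 0.8 = 38.66°;  2α = 77.32°
n_0 = (-0.8810, +0.4732)
n_1 = (-0.6245, -0.7810)
n_2 = (+0.9670, -0.2549)
n_3 = (+0.7843, +0.6204)
n_4 = (-0.1464, +0.9892)
  (0,1): δ = 100.40°  ·
  (0,2): δ = 13.47°  ✓
  (0,3): δ = 66.59°  ✓
  (0,4): δ = 126.66°  ·
  (1,2): δ = 66.12°  ✓
  (1,3): δ = 13.01°  ✓
  (1,4): δ = 47.07°  ✓
  (2,3): δ = 126.88°  ·
  (2,4): δ = 66.81°  ✓
  (3,4): δ = 119.93°  ·
antipodal pairs: 6

count = 6; pairs: (0,2), (0,3), (1,2), (1,3), (1,4), (2,4)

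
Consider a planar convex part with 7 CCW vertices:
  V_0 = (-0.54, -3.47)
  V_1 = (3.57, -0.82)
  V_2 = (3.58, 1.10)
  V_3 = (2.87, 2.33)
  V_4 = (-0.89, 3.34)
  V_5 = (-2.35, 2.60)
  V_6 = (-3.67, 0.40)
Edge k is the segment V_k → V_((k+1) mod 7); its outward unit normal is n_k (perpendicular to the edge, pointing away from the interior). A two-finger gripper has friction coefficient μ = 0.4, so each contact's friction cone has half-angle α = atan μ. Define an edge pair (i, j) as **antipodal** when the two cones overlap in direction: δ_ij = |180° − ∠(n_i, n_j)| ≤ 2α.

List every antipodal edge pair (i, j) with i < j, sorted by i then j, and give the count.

α = atan 0.4 = 21.80°;  2α = 43.60°
n_0 = (+0.5419, -0.8404)
n_1 = (+1.0000, -0.0052)
n_2 = (+0.8661, +0.4999)
n_3 = (+0.2594, +0.9658)
n_4 = (-0.4521, +0.8920)
n_5 = (-0.8575, +0.5145)
n_6 = (-0.7775, -0.6289)
  (0,1): δ = 123.11°  ·
  (0,2): δ = 92.82°  ·
  (0,3): δ = 47.85°  ·
  (0,4): δ = 5.93°  ✓
  (0,5): δ = 26.22°  ✓
  (0,6): δ = 96.15°  ·
  (1,2): δ = 149.71°  ·
  (1,3): δ = 104.74°  ·
  (1,4): δ = 62.82°  ·
  (1,5): δ = 30.67°  ✓
  (1,6): δ = 39.26°  ✓
  (2,3): δ = 135.03°  ·
  (2,4): δ = 93.12°  ·
  (2,5): δ = 60.96°  ·
  (2,6): δ = 8.97°  ✓
  (3,4): δ = 138.09°  ·
  (3,5): δ = 105.93°  ·
  (3,6): δ = 36.00°  ✓
  (4,5): δ = 147.84°  ·
  (4,6): δ = 77.91°  ·
  (5,6): δ = 110.07°  ·
antipodal pairs: 6

count = 6; pairs: (0,4), (0,5), (1,5), (1,6), (2,6), (3,6)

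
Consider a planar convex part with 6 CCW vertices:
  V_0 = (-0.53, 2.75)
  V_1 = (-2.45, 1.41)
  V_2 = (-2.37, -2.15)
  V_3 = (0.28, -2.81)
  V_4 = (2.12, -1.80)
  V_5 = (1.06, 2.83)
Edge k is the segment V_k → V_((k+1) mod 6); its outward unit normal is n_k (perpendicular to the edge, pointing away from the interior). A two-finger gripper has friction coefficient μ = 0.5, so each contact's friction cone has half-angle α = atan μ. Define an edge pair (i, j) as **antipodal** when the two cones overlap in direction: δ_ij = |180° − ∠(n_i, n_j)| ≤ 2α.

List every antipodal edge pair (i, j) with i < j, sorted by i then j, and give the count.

α = atan 0.5 = 26.57°;  2α = 53.13°
n_0 = (-0.5723, +0.8200)
n_1 = (-0.9997, -0.0225)
n_2 = (-0.2417, -0.9704)
n_3 = (+0.4812, -0.8766)
n_4 = (+0.9748, +0.2232)
n_5 = (-0.0503, +0.9987)
  (0,1): δ = 123.62°  ·
  (0,2): δ = 48.90°  ✓
  (0,3): δ = 6.15°  ✓
  (0,4): δ = 67.98°  ·
  (0,5): δ = 147.97°  ·
  (1,2): δ = 105.27°  ·
  (1,3): δ = 62.52°  ·
  (1,4): δ = 11.61°  ✓
  (1,5): δ = 91.59°  ·
  (2,3): δ = 137.25°  ·
  (2,4): δ = 63.12°  ·
  (2,5): δ = 16.87°  ✓
  (3,4): δ = 105.87°  ·
  (3,5): δ = 25.88°  ✓
  (4,5): δ = 100.01°  ·
antipodal pairs: 5

count = 5; pairs: (0,2), (0,3), (1,4), (2,5), (3,5)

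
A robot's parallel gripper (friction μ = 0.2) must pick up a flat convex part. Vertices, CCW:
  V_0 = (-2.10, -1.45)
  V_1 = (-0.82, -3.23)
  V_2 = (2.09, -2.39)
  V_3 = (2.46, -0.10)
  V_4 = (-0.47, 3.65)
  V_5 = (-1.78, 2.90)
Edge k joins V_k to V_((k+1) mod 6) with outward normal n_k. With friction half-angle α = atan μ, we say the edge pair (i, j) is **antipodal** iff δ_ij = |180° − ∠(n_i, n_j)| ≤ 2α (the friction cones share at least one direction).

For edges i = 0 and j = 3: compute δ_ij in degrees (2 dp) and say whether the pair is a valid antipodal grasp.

δ = 2.28°, valid

α = atan 0.2 = 11.31°;  2α = 22.62°
edge 0: e_0 = (+1.28, -1.78);  n_0 = (-0.8119, -0.5838)
edge 3: e_3 = (-2.93, +3.75);  n_3 = (+0.7880, +0.6157)
∠(n_0, n_3) = 177.72°
δ = |180° − 177.72°| = 2.28°
2.28° ≤ 2α = 22.62°  →  valid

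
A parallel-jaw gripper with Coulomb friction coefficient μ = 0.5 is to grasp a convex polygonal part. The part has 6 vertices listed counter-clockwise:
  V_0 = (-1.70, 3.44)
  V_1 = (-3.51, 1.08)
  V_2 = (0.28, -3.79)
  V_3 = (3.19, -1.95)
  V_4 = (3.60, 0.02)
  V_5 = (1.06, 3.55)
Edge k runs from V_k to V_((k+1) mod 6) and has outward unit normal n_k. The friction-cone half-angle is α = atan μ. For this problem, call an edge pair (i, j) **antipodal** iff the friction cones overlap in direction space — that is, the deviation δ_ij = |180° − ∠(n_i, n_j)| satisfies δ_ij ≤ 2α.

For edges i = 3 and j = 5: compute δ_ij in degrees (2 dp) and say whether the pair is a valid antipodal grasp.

δ = 75.96°, invalid

α = atan 0.5 = 26.57°;  2α = 53.13°
edge 3: e_3 = (+0.41, +1.97);  n_3 = (+0.9790, -0.2038)
edge 5: e_5 = (-2.76, -0.11);  n_5 = (-0.0398, +0.9992)
∠(n_3, n_5) = 104.04°
δ = |180° − 104.04°| = 75.96°
75.96° > 2α = 53.13°  →  invalid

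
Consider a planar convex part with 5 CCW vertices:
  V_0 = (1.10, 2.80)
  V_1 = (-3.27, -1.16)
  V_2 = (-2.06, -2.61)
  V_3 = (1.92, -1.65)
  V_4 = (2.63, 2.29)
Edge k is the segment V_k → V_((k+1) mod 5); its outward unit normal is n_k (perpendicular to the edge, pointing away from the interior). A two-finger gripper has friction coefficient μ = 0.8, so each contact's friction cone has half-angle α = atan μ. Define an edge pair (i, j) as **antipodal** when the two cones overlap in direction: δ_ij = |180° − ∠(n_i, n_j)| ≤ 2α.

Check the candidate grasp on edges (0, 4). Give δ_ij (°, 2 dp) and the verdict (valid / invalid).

δ = 119.38°, invalid

α = atan 0.8 = 38.66°;  2α = 77.32°
edge 0: e_0 = (-4.37, -3.96);  n_0 = (-0.6715, +0.7410)
edge 4: e_4 = (-1.53, +0.51);  n_4 = (+0.3162, +0.9487)
∠(n_0, n_4) = 60.62°
δ = |180° − 60.62°| = 119.38°
119.38° > 2α = 77.32°  →  invalid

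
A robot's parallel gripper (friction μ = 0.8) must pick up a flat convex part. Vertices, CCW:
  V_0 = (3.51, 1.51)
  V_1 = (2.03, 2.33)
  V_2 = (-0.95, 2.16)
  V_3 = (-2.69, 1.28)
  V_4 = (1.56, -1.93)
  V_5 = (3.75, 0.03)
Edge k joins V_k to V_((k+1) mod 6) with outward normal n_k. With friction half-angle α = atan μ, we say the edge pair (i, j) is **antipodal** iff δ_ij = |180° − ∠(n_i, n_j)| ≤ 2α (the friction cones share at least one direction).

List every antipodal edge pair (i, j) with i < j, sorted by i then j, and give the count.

α = atan 0.8 = 38.66°;  2α = 77.32°
n_0 = (+0.4846, +0.8747)
n_1 = (-0.0570, +0.9984)
n_2 = (-0.4513, +0.8924)
n_3 = (-0.6027, -0.7980)
n_4 = (+0.6669, -0.7452)
n_5 = (+0.9871, +0.1601)
  (0,1): δ = 147.75°  ·
  (0,2): δ = 124.18°  ·
  (0,3): δ = 8.07°  ✓
  (0,4): δ = 70.82°  ✓
  (0,5): δ = 128.20°  ·
  (1,2): δ = 156.44°  ·
  (1,3): δ = 40.33°  ✓
  (1,4): δ = 38.56°  ✓
  (1,5): δ = 95.95°  ·
  (2,3): δ = 63.89°  ✓
  (2,4): δ = 15.00°  ✓
  (2,5): δ = 72.38°  ✓
  (3,4): δ = 101.11°  ·
  (3,5): δ = 43.73°  ✓
  (4,5): δ = 122.62°  ·
antipodal pairs: 8

count = 8; pairs: (0,3), (0,4), (1,3), (1,4), (2,3), (2,4), (2,5), (3,5)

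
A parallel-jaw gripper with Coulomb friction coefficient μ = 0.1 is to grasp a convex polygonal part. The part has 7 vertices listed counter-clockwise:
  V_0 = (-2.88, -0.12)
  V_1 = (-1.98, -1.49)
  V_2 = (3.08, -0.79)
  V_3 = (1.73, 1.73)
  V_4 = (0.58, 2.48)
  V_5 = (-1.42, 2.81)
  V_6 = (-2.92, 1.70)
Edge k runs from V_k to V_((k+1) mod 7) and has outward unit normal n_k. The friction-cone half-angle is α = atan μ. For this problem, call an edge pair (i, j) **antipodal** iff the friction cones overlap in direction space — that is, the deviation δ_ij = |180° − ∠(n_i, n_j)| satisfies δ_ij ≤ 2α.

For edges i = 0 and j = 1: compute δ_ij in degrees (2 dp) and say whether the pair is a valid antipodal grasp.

δ = 115.43°, invalid

α = atan 0.1 = 5.71°;  2α = 11.42°
edge 0: e_0 = (+0.90, -1.37);  n_0 = (-0.8358, -0.5491)
edge 1: e_1 = (+5.06, +0.70);  n_1 = (+0.1370, -0.9906)
∠(n_0, n_1) = 64.57°
δ = |180° − 64.57°| = 115.43°
115.43° > 2α = 11.42°  →  invalid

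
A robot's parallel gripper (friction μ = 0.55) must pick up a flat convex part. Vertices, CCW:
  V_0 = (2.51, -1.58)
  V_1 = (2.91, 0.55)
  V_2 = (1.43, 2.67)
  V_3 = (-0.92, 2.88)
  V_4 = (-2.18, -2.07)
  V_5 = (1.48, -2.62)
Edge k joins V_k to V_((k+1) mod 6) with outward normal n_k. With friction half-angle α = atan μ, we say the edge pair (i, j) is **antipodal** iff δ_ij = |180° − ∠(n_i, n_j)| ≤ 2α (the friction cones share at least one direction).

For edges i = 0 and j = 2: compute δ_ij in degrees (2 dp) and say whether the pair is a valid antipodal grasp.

α = atan 0.55 = 28.81°;  2α = 57.62°
edge 0: e_0 = (+0.40, +2.13);  n_0 = (+0.9828, -0.1846)
edge 2: e_2 = (-2.35, +0.21);  n_2 = (+0.0890, +0.9960)
∠(n_0, n_2) = 95.53°
δ = |180° − 95.53°| = 84.47°
84.47° > 2α = 57.62°  →  invalid

δ = 84.47°, invalid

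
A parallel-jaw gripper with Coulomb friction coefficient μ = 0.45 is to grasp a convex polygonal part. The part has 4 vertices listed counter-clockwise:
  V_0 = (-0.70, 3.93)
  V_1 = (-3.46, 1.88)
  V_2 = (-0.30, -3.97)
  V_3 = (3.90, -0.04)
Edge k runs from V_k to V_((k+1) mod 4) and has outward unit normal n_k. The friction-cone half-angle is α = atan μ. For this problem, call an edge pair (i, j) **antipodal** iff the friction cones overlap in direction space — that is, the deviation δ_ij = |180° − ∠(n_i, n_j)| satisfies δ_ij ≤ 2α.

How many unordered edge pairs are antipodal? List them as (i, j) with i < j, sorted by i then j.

α = atan 0.45 = 24.23°;  2α = 48.46°
n_0 = (-0.5963, +0.8028)
n_1 = (-0.8798, -0.4753)
n_2 = (+0.6832, -0.7302)
n_3 = (+0.6534, +0.7570)
  (0,1): δ = 98.23°  ·
  (0,2): δ = 6.49°  ✓
  (0,3): δ = 102.60°  ·
  (1,2): δ = 75.28°  ·
  (1,3): δ = 20.83°  ✓
  (2,3): δ = 83.89°  ·
antipodal pairs: 2

count = 2; pairs: (0,2), (1,3)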